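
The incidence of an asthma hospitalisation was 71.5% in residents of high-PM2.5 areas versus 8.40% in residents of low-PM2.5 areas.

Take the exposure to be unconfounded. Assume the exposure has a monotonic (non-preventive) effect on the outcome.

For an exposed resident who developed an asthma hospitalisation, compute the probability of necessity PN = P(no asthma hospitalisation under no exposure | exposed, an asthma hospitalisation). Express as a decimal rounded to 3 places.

p₁ = 0.715, p₀ = 0.084.
Under exogeneity and monotonicity, PN = (p₁ − p₀) / p₁.
PN = (0.715 − 0.084) / 0.715 = 0.631 / 0.715 ≈ 0.8825

PN ≈ 0.883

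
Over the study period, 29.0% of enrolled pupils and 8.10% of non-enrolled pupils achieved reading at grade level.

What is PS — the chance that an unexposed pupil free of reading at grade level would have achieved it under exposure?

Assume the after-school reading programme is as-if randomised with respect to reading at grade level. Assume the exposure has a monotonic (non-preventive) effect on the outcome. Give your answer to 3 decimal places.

PS ≈ 0.227

p₁ = 0.29, p₀ = 0.081.
Under exogeneity and monotonicity, PS = (p₁ − p₀) / (1 − p₀).
PS = (0.29 − 0.081) / (1 − 0.081) = 0.209 / 0.919 ≈ 0.2274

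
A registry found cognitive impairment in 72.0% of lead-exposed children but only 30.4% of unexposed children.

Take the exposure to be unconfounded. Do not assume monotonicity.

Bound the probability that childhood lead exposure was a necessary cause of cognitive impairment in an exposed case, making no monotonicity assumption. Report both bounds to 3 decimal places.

p₁ = 0.72, p₀ = 0.304.
Under exogeneity alone the bounds on PN are max{0,(p₁−p₀)/p₁} ≤ PN ≤ min{1,(1−p₀)/p₁}.
  lower = (p₁ − p₀)/p₁ = 0.416 / 0.72 ≈ 0.5778
  upper = min{1, (1 − p₀)/p₁} = 0.696 / 0.72 ≈ 0.9667

0.578 ≤ PN ≤ 0.967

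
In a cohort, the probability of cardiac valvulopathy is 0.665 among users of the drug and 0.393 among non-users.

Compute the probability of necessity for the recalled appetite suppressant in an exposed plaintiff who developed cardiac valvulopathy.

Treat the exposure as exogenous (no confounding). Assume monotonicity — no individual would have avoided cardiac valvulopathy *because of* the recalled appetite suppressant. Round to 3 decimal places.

Let p₁ = 0.665, p₀ = 0.393.
Under exogeneity and monotonicity, PN = (p₁ − p₀) / p₁.
PN = (0.665 − 0.393) / 0.665 = 0.272 / 0.665 ≈ 0.4090

PN ≈ 0.409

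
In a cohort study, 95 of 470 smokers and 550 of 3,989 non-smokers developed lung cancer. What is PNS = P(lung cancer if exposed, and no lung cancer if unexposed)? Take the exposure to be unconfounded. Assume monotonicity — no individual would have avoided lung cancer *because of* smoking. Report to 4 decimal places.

p₁ = P(outcome | exposed) = 95/470 = 0.20213
p₀ = P(outcome | unexposed) = 550/3989 = 0.13788
Under exogeneity and monotonicity, PNS = p₁ − p₀.
PNS = 0.20213 − 0.13788 = 0.064248

PNS ≈ 0.0642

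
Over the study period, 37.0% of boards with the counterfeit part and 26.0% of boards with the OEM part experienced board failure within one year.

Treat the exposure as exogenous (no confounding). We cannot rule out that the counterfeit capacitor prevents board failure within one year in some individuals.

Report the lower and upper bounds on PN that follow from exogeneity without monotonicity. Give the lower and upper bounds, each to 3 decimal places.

p₁ = 0.37, p₀ = 0.26.
Under exogeneity alone the bounds on PN are max{0,(p₁−p₀)/p₁} ≤ PN ≤ min{1,(1−p₀)/p₁}.
  lower = (p₁ − p₀)/p₁ = 0.11 / 0.37 ≈ 0.2973
  upper = min{1, (1 − p₀)/p₁} = 0.74 / 0.37 ≈ 2.0000 → capped at 1

0.297 ≤ PN ≤ 1.000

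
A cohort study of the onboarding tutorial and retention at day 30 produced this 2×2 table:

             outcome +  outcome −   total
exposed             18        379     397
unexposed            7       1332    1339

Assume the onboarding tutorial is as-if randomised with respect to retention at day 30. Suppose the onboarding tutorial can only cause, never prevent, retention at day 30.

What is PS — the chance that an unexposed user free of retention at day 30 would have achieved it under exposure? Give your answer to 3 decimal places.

PS ≈ 0.040

p₁ = P(outcome | exposed) = 18/397 = 0.04534
p₀ = P(outcome | unexposed) = 7/1339 = 0.0052278
Under exogeneity and monotonicity, PS = (p₁ − p₀)/(1 − p₀).
PS = (0.04534 − 0.0052278) / 0.99477 ≈ 0.0403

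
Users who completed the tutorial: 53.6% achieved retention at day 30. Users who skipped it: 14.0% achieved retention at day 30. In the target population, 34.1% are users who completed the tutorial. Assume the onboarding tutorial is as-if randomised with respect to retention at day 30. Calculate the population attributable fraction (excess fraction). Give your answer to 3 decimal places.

p₁ = 0.536, p₀ = 0.14.
Overall risk P(Y=1) = π·p₁ + (1−π)·p₀ = 0.341×0.536 + 0.659×0.14 = 0.27504.
Under exogeneity, PAF = [P(Y=1) − p₀] / P(Y=1).
PAF = (0.27504 − 0.14) / 0.27504 ≈ 0.4910

PAF ≈ 0.491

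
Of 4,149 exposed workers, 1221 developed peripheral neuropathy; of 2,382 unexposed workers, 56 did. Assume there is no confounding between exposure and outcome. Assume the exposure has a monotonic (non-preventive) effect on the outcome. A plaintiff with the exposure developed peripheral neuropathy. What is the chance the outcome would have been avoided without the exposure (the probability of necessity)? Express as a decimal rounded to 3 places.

PN ≈ 0.920

p₁ = P(outcome | exposed) = 1221/4149 = 0.29429
p₀ = P(outcome | unexposed) = 56/2382 = 0.02351
Under exogeneity and monotonicity, PN = (p₁ − p₀) / p₁.
PN = (0.29429 − 0.02351) / 0.29429 = 0.27078 / 0.29429 ≈ 0.9201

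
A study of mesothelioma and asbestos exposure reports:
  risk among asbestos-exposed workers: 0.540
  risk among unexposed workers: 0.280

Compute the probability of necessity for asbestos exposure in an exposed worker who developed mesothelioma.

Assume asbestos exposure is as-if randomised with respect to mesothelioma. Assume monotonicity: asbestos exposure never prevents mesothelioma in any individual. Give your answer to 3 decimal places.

Let p₁ = 0.54, p₀ = 0.28.
Under exogeneity and monotonicity, PN = (p₁ − p₀) / p₁.
PN = (0.54 − 0.28) / 0.54 = 0.26 / 0.54 ≈ 0.4815

PN ≈ 0.481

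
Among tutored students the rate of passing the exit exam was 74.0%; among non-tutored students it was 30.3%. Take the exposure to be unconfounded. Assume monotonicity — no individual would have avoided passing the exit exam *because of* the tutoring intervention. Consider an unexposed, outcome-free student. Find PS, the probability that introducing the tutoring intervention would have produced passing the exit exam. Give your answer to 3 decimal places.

p₁ = 0.74, p₀ = 0.303.
Under exogeneity and monotonicity, PS = (p₁ − p₀) / (1 − p₀).
PS = (0.74 − 0.303) / (1 − 0.303) = 0.437 / 0.697 ≈ 0.6270

PS ≈ 0.627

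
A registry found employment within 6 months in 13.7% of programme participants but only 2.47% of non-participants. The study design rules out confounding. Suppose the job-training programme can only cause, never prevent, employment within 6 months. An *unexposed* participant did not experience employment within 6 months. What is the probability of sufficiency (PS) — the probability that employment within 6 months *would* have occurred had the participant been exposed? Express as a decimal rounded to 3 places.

PS ≈ 0.115

p₁ = 0.137, p₀ = 0.0247.
Under exogeneity and monotonicity, PS = (p₁ − p₀) / (1 − p₀).
PS = (0.137 − 0.0247) / (1 − 0.0247) = 0.1123 / 0.9753 ≈ 0.1151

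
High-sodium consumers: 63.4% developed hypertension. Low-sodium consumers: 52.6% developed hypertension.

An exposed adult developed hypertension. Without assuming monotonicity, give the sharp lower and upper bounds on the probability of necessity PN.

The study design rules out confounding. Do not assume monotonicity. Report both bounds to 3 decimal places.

p₁ = 0.634, p₀ = 0.526.
Under exogeneity alone the bounds on PN are max{0,(p₁−p₀)/p₁} ≤ PN ≤ min{1,(1−p₀)/p₁}.
  lower = (p₁ − p₀)/p₁ = 0.108 / 0.634 ≈ 0.1703
  upper = min{1, (1 − p₀)/p₁} = 0.474 / 0.634 ≈ 0.7476

0.170 ≤ PN ≤ 0.748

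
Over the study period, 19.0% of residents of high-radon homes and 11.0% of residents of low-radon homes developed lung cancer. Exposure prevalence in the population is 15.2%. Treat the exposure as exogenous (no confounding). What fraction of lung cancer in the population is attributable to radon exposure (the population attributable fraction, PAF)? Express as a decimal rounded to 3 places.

PAF ≈ 0.100

p₁ = 0.19, p₀ = 0.11.
Overall risk P(Y=1) = π·p₁ + (1−π)·p₀ = 0.152×0.19 + 0.848×0.11 = 0.12216.
Under exogeneity, PAF = [P(Y=1) − p₀] / P(Y=1).
PAF = (0.12216 − 0.11) / 0.12216 ≈ 0.0995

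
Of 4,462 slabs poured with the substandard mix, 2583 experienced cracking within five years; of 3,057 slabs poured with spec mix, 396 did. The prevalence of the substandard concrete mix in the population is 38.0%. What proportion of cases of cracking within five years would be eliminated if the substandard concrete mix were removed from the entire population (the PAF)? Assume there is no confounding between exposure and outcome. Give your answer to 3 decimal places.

PAF ≈ 0.569

p₁ = P(outcome | exposed) = 2583/4462 = 0.57889
p₀ = P(outcome | unexposed) = 396/3057 = 0.12954
Overall risk P(Y=1) = π·p₁ + (1−π)·p₀ = 0.38×0.57889 + 0.62×0.12954 = 0.30029.
Under exogeneity, PAF = [P(Y=1) − p₀] / P(Y=1).
PAF = (0.30029 − 0.12954) / 0.30029 ≈ 0.5686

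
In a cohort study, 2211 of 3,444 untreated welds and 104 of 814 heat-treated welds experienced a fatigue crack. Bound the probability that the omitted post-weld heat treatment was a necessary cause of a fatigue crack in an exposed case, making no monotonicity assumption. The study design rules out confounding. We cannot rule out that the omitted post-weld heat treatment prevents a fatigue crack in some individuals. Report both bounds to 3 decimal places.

0.801 ≤ PN ≤ 1.000

p₁ = P(outcome | exposed) = 2211/3444 = 0.64199
p₀ = P(outcome | unexposed) = 104/814 = 0.12776
Under exogeneity alone the bounds on PN are max{0,(p₁−p₀)/p₁} ≤ PN ≤ min{1,(1−p₀)/p₁}.
  lower = (p₁ − p₀)/p₁ = 0.51422 / 0.64199 ≈ 0.8010
  upper = min{1, (1 − p₀)/p₁} = 0.87224 / 0.64199 ≈ 1.3587 → capped at 1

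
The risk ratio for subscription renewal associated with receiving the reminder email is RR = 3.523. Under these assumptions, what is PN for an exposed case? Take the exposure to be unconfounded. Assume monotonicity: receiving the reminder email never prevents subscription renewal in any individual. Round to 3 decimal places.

PN ≈ 0.716

Under exogeneity and monotonicity, PN = (RR − 1) / RR = 1 − 1/RR.
PN = (3.523 − 1) / 3.523 = 2.523 / 3.523 ≈ 0.7162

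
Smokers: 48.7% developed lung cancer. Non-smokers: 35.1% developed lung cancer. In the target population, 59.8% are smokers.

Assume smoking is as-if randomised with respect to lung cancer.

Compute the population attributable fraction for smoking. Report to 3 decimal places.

PAF ≈ 0.188

p₁ = 0.487, p₀ = 0.351.
Overall risk P(Y=1) = π·p₁ + (1−π)·p₀ = 0.598×0.487 + 0.402×0.351 = 0.43233.
Under exogeneity, PAF = [P(Y=1) − p₀] / P(Y=1).
PAF = (0.43233 − 0.351) / 0.43233 ≈ 0.1881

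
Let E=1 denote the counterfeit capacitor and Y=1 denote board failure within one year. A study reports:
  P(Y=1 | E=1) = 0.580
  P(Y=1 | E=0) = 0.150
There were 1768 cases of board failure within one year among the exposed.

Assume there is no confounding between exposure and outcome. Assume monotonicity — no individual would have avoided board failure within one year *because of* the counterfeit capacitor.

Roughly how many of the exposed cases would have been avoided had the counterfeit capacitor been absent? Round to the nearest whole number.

Let p₁ = 0.58, p₀ = 0.15.
PN = (p₁ − p₀)/p₁ = (0.58 − 0.15) / 0.58 ≈ 0.74138.
Attributable cases ≈ PN × (exposed cases) = 0.74138 × 1768 ≈ 1310.76.

about 1311 cases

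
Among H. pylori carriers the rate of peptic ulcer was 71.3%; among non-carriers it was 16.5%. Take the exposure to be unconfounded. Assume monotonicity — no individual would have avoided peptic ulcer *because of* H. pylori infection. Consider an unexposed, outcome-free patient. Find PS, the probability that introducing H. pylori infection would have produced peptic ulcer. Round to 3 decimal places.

p₁ = 0.713, p₀ = 0.165.
Under exogeneity and monotonicity, PS = (p₁ − p₀) / (1 − p₀).
PS = (0.713 − 0.165) / (1 − 0.165) = 0.548 / 0.835 ≈ 0.6563

PS ≈ 0.656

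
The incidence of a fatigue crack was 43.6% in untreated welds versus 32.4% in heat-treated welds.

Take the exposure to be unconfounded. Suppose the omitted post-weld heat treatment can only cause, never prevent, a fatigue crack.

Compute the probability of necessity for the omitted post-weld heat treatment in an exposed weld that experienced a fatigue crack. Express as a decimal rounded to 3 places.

p₁ = 0.436, p₀ = 0.324.
Under exogeneity and monotonicity, PN = (p₁ − p₀) / p₁.
PN = (0.436 − 0.324) / 0.436 = 0.112 / 0.436 ≈ 0.2569

PN ≈ 0.257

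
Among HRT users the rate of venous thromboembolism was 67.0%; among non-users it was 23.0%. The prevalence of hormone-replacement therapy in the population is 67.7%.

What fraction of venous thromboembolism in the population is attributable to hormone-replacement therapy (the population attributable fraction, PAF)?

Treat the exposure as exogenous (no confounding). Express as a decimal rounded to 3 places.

p₁ = 0.67, p₀ = 0.23.
Overall risk P(Y=1) = π·p₁ + (1−π)·p₀ = 0.677×0.67 + 0.323×0.23 = 0.52788.
Under exogeneity, PAF = [P(Y=1) − p₀] / P(Y=1).
PAF = (0.52788 − 0.23) / 0.52788 ≈ 0.5643

PAF ≈ 0.564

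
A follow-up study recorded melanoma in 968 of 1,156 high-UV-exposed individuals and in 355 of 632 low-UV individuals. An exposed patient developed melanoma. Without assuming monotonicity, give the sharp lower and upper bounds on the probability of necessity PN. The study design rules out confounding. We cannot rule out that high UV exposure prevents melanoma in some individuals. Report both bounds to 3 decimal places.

p₁ = P(outcome | exposed) = 968/1156 = 0.83737
p₀ = P(outcome | unexposed) = 355/632 = 0.56171
Under exogeneity alone the bounds on PN are max{0,(p₁−p₀)/p₁} ≤ PN ≤ min{1,(1−p₀)/p₁}.
  lower = (p₁ − p₀)/p₁ = 0.27566 / 0.83737 ≈ 0.3292
  upper = min{1, (1 − p₀)/p₁} = 0.43829 / 0.83737 ≈ 0.5234

0.329 ≤ PN ≤ 0.523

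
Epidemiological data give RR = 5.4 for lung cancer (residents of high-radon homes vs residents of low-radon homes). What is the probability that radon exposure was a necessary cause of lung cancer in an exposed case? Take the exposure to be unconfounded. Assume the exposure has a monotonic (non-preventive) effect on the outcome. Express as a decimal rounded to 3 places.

PN ≈ 0.815

Under exogeneity and monotonicity, PN = (RR − 1) / RR = 1 − 1/RR.
PN = (5.4 − 1) / 5.4 = 4.4 / 5.4 ≈ 0.8148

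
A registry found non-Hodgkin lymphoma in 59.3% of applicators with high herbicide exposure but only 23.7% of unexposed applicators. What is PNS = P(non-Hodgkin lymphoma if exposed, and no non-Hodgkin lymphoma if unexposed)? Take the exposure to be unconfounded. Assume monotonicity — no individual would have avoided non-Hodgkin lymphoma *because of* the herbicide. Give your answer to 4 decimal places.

p₁ = 0.593, p₀ = 0.237.
Under exogeneity and monotonicity, PNS = p₁ − p₀.
PNS = 0.593 − 0.237 = 0.356

PNS ≈ 0.3560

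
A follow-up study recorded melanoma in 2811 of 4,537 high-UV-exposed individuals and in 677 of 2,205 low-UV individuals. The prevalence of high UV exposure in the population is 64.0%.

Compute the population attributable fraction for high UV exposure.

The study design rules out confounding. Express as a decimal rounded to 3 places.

p₁ = P(outcome | exposed) = 2811/4537 = 0.61957
p₀ = P(outcome | unexposed) = 677/2205 = 0.30703
Overall risk P(Y=1) = π·p₁ + (1−π)·p₀ = 0.64×0.61957 + 0.36×0.30703 = 0.50706.
Under exogeneity, PAF = [P(Y=1) − p₀] / P(Y=1).
PAF = (0.50706 − 0.30703) / 0.50706 ≈ 0.3945

PAF ≈ 0.394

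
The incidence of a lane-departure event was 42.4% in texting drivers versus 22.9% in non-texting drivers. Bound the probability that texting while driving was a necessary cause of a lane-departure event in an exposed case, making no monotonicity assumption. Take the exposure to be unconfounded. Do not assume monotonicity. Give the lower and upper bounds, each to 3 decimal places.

0.460 ≤ PN ≤ 1.000

p₁ = 0.424, p₀ = 0.229.
Under exogeneity alone the bounds on PN are max{0,(p₁−p₀)/p₁} ≤ PN ≤ min{1,(1−p₀)/p₁}.
  lower = (p₁ − p₀)/p₁ = 0.195 / 0.424 ≈ 0.4599
  upper = min{1, (1 − p₀)/p₁} = 0.771 / 0.424 ≈ 1.8184 → capped at 1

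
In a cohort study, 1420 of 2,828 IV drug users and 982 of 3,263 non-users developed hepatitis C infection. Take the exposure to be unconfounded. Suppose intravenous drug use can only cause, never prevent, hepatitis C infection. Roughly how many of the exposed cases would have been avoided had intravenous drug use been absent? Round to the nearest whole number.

p₁ = P(outcome | exposed) = 1420/2828 = 0.50212
p₀ = P(outcome | unexposed) = 982/3263 = 0.30095
PN = (p₁ − p₀)/p₁ = (0.50212 − 0.30095) / 0.50212 ≈ 0.40064.
Attributable cases ≈ PN × (exposed cases) = 0.40064 × 1420 ≈ 568.91.

about 569 cases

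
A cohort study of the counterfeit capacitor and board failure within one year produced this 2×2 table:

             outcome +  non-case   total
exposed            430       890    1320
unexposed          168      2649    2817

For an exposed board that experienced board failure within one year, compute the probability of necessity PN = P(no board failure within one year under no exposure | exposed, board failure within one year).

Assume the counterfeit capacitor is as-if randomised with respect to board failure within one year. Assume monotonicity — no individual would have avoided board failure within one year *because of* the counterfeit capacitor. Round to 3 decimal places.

PN ≈ 0.817

p₁ = P(outcome | exposed) = 430/1320 = 0.32576
p₀ = P(outcome | unexposed) = 168/2817 = 0.059638
Under exogeneity and monotonicity, PN = (p₁ − p₀)/p₁.
PN = (0.32576 − 0.059638) / 0.32576 ≈ 0.8169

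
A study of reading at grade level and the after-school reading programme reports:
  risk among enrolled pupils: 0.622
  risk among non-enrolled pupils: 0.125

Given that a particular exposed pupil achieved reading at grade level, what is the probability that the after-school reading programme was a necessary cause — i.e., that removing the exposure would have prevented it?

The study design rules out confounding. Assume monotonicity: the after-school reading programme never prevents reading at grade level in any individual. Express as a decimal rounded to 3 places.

PN ≈ 0.799

Let p₁ = 0.622, p₀ = 0.125.
Under exogeneity and monotonicity, PN = (p₁ − p₀) / p₁.
PN = (0.622 − 0.125) / 0.622 = 0.497 / 0.622 ≈ 0.7990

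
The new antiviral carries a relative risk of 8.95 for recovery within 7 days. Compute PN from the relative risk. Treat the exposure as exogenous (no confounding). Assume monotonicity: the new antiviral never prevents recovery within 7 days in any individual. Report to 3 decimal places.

PN ≈ 0.888

Under exogeneity and monotonicity, PN = (RR − 1) / RR = 1 − 1/RR.
PN = (8.95 − 1) / 8.95 = 7.95 / 8.95 ≈ 0.8883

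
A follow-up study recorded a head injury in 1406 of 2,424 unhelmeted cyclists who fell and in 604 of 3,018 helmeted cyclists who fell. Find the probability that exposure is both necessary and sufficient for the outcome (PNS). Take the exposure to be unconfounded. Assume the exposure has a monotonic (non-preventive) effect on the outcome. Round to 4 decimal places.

p₁ = P(outcome | exposed) = 1406/2424 = 0.58003
p₀ = P(outcome | unexposed) = 604/3018 = 0.20013
Under exogeneity and monotonicity, PNS = p₁ − p₀.
PNS = 0.58003 − 0.20013 = 0.3799

PNS ≈ 0.3799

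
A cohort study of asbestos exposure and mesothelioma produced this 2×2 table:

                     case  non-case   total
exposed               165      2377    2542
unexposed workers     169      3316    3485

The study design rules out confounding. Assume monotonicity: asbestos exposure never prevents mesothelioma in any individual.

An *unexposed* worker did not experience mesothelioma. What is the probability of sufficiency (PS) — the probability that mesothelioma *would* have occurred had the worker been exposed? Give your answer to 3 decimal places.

PS ≈ 0.017

p₁ = P(outcome | exposed) = 165/2542 = 0.06491
p₀ = P(outcome | unexposed) = 169/3485 = 0.048494
Under exogeneity and monotonicity, PS = (p₁ − p₀) / (1 − p₀).
PS = (0.06491 − 0.048494) / (1 − 0.048494) = 0.016416 / 0.95151 ≈ 0.0173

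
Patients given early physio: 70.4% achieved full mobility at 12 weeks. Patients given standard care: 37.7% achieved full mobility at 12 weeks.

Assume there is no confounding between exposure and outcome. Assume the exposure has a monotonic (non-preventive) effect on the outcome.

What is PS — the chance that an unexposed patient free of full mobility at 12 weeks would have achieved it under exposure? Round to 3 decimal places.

PS ≈ 0.525

p₁ = 0.704, p₀ = 0.377.
Under exogeneity and monotonicity, PS = (p₁ − p₀) / (1 − p₀).
PS = (0.704 − 0.377) / (1 − 0.377) = 0.327 / 0.623 ≈ 0.5249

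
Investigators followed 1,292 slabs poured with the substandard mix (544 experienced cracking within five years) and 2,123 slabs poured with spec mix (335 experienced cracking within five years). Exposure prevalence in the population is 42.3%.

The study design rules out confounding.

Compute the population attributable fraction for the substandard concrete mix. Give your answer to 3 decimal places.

PAF ≈ 0.414

p₁ = P(outcome | exposed) = 544/1292 = 0.42105
p₀ = P(outcome | unexposed) = 335/2123 = 0.1578
Overall risk P(Y=1) = π·p₁ + (1−π)·p₀ = 0.423×0.42105 + 0.577×0.1578 = 0.26915.
Under exogeneity, PAF = [P(Y=1) − p₀] / P(Y=1).
PAF = (0.26915 − 0.1578) / 0.26915 ≈ 0.4137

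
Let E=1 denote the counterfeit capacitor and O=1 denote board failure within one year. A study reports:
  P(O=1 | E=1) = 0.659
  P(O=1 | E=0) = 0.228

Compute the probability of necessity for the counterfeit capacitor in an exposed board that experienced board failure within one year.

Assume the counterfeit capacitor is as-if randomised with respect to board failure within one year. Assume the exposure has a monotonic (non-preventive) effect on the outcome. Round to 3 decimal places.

Let p₁ = 0.659, p₀ = 0.228.
Under exogeneity and monotonicity, PN = (p₁ − p₀) / p₁.
PN = (0.659 − 0.228) / 0.659 = 0.431 / 0.659 ≈ 0.6540

PN ≈ 0.654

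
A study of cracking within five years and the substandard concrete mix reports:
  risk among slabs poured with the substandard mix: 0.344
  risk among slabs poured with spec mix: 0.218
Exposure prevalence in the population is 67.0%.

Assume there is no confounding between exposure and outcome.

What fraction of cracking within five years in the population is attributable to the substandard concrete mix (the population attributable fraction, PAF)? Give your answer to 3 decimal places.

Let p₁ = 0.344, p₀ = 0.218.
Overall risk P(Y=1) = π·p₁ + (1−π)·p₀ = 0.67×0.344 + 0.33×0.218 = 0.30242.
Under exogeneity, PAF = [P(Y=1) − p₀] / P(Y=1).
PAF = (0.30242 − 0.218) / 0.30242 ≈ 0.2791

PAF ≈ 0.279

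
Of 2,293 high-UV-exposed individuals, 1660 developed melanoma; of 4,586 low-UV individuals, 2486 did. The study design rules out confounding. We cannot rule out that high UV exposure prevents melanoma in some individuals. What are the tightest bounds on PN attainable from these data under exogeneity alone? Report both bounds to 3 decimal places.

0.251 ≤ PN ≤ 0.633

p₁ = P(outcome | exposed) = 1660/2293 = 0.72394
p₀ = P(outcome | unexposed) = 2486/4586 = 0.54208
Under exogeneity alone the bounds on PN are max{0,(p₁−p₀)/p₁} ≤ PN ≤ min{1,(1−p₀)/p₁}.
  lower = (p₁ − p₀)/p₁ = 0.18186 / 0.72394 ≈ 0.2512
  upper = min{1, (1 − p₀)/p₁} = 0.45792 / 0.72394 ≈ 0.6325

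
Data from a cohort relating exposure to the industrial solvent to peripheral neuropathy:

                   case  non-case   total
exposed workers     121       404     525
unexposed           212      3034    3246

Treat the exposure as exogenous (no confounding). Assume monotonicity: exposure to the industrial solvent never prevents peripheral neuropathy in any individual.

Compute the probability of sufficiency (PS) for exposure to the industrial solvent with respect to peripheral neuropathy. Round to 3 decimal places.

p₁ = P(outcome | exposed) = 121/525 = 0.23048
p₀ = P(outcome | unexposed) = 212/3246 = 0.065311
Under exogeneity and monotonicity, PS = (p₁ − p₀)/(1 − p₀).
PS = (0.23048 − 0.065311) / 0.93469 ≈ 0.1767

PS ≈ 0.177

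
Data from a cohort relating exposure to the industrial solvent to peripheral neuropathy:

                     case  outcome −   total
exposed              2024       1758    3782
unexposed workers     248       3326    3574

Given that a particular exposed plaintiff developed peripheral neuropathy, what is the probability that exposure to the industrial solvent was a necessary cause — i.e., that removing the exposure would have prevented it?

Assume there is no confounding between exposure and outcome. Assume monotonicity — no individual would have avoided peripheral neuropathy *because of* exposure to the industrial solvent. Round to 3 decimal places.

p₁ = P(outcome | exposed) = 2024/3782 = 0.53517
p₀ = P(outcome | unexposed) = 248/3574 = 0.06939
Under exogeneity and monotonicity, PN = (p₁ − p₀)/p₁.
PN = (0.53517 − 0.06939) / 0.53517 ≈ 0.8703

PN ≈ 0.870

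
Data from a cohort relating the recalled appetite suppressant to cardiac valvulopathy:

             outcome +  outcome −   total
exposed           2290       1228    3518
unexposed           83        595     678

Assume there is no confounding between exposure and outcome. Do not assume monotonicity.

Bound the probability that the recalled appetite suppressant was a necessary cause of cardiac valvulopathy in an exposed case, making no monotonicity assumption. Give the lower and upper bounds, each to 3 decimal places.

p₁ = P(outcome | exposed) = 2290/3518 = 0.65094
p₀ = P(outcome | unexposed) = 83/678 = 0.12242
Under exogeneity alone the bounds on PN are max{0,(p₁−p₀)/p₁} ≤ PN ≤ min{1,(1−p₀)/p₁}.
  lower = (p₁ − p₀)/p₁ = 0.52852 / 0.65094 ≈ 0.8119
  upper = min{1, (1 − p₀)/p₁} = 0.87758 / 0.65094 ≈ 1.3482 → capped at 1

0.812 ≤ PN ≤ 1.000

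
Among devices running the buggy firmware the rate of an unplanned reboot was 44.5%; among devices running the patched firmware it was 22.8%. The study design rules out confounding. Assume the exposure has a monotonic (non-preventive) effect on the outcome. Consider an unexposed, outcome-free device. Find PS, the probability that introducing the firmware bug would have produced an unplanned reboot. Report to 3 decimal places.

PS ≈ 0.281

p₁ = 0.445, p₀ = 0.228.
Under exogeneity and monotonicity, PS = (p₁ − p₀) / (1 − p₀).
PS = (0.445 − 0.228) / (1 − 0.228) = 0.217 / 0.772 ≈ 0.2811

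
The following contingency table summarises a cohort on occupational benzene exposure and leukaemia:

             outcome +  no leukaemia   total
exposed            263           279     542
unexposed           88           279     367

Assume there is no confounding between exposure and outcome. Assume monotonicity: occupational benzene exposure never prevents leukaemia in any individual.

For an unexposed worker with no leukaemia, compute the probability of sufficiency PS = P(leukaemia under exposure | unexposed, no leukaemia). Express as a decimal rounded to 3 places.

p₁ = P(outcome | exposed) = 263/542 = 0.48524
p₀ = P(outcome | unexposed) = 88/367 = 0.23978
Under exogeneity and monotonicity, PS = (p₁ − p₀) / (1 − p₀).
PS = (0.48524 − 0.23978) / (1 − 0.23978) = 0.24546 / 0.76022 ≈ 0.3229

PS ≈ 0.323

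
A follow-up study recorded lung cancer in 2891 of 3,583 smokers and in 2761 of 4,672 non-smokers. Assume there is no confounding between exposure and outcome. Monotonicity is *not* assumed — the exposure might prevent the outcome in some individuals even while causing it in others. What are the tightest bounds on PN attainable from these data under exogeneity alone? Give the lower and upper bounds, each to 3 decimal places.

0.268 ≤ PN ≤ 0.507

p₁ = P(outcome | exposed) = 2891/3583 = 0.80687
p₀ = P(outcome | unexposed) = 2761/4672 = 0.59097
Under exogeneity alone the bounds on PN are max{0,(p₁−p₀)/p₁} ≤ PN ≤ min{1,(1−p₀)/p₁}.
  lower = (p₁ − p₀)/p₁ = 0.2159 / 0.80687 ≈ 0.2676
  upper = min{1, (1 − p₀)/p₁} = 0.40903 / 0.80687 ≈ 0.5069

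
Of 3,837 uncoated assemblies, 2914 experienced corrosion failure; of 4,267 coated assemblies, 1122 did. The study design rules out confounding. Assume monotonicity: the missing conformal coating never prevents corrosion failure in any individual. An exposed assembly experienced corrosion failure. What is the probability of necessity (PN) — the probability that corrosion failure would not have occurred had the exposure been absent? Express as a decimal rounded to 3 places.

p₁ = P(outcome | exposed) = 2914/3837 = 0.75945
p₀ = P(outcome | unexposed) = 1122/4267 = 0.26295
Under exogeneity and monotonicity, PN = (p₁ − p₀) / p₁.
PN = (0.75945 − 0.26295) / 0.75945 = 0.4965 / 0.75945 ≈ 0.6538

PN ≈ 0.654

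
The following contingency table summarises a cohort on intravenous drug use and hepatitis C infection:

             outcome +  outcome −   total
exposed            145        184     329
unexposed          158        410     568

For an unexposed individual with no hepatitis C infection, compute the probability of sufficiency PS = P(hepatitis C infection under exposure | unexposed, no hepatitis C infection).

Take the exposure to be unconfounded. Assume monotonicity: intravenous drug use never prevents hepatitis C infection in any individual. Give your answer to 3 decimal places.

p₁ = P(outcome | exposed) = 145/329 = 0.44073
p₀ = P(outcome | unexposed) = 158/568 = 0.27817
Under exogeneity and monotonicity, PS = (p₁ − p₀) / (1 − p₀).
PS = (0.44073 − 0.27817) / (1 − 0.27817) = 0.16256 / 0.72183 ≈ 0.2252

PS ≈ 0.225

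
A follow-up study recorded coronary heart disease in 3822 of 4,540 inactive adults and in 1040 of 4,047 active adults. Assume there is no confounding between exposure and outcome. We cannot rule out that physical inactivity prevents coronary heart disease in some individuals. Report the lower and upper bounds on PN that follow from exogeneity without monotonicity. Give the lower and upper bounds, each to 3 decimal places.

0.695 ≤ PN ≤ 0.883

p₁ = P(outcome | exposed) = 3822/4540 = 0.84185
p₀ = P(outcome | unexposed) = 1040/4047 = 0.25698
Under exogeneity alone the bounds on PN are max{0,(p₁−p₀)/p₁} ≤ PN ≤ min{1,(1−p₀)/p₁}.
  lower = (p₁ − p₀)/p₁ = 0.58487 / 0.84185 ≈ 0.6947
  upper = min{1, (1 − p₀)/p₁} = 0.74302 / 0.84185 ≈ 0.8826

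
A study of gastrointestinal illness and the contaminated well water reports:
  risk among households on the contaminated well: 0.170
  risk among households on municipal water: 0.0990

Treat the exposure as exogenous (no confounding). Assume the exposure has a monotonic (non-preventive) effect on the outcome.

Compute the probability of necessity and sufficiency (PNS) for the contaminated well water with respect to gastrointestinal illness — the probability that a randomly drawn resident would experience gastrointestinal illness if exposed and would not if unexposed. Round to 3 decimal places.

Let p₁ = 0.17, p₀ = 0.099.
Under exogeneity and monotonicity, PNS = p₁ − p₀.
PNS = 0.17 − 0.099 = 0.071

PNS ≈ 0.071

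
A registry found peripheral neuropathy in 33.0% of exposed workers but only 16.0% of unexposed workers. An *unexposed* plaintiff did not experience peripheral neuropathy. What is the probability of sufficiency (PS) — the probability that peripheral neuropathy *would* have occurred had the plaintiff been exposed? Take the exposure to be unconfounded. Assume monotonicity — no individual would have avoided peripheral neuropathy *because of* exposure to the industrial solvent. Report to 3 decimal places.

PS ≈ 0.202

p₁ = 0.33, p₀ = 0.16.
Under exogeneity and monotonicity, PS = (p₁ − p₀) / (1 − p₀).
PS = (0.33 − 0.16) / (1 − 0.16) = 0.17 / 0.84 ≈ 0.2024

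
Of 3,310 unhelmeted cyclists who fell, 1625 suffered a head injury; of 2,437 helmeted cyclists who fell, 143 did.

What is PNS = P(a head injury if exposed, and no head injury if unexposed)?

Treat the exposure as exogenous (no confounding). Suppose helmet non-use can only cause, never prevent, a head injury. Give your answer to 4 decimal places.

p₁ = P(outcome | exposed) = 1625/3310 = 0.49094
p₀ = P(outcome | unexposed) = 143/2437 = 0.058679
Under exogeneity and monotonicity, PNS = p₁ − p₀.
PNS = 0.49094 − 0.058679 = 0.43226

PNS ≈ 0.4323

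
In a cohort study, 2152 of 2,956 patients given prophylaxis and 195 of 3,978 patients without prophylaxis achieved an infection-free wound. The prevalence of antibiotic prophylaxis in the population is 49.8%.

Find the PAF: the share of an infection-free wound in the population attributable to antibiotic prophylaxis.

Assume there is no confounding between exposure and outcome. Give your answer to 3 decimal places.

p₁ = P(outcome | exposed) = 2152/2956 = 0.72801
p₀ = P(outcome | unexposed) = 195/3978 = 0.04902
Overall risk P(Y=1) = π·p₁ + (1−π)·p₀ = 0.498×0.72801 + 0.502×0.04902 = 0.38716.
Under exogeneity, PAF = [P(Y=1) − p₀] / P(Y=1).
PAF = (0.38716 − 0.04902) / 0.38716 ≈ 0.8734

PAF ≈ 0.873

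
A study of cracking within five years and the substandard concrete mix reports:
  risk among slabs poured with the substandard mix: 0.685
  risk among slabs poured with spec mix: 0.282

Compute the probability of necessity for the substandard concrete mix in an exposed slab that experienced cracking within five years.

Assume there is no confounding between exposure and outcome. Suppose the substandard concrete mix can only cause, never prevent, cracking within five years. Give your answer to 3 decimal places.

PN ≈ 0.588

Let p₁ = 0.685, p₀ = 0.282.
Under exogeneity and monotonicity, PN = (p₁ − p₀) / p₁.
PN = (0.685 − 0.282) / 0.685 = 0.403 / 0.685 ≈ 0.5883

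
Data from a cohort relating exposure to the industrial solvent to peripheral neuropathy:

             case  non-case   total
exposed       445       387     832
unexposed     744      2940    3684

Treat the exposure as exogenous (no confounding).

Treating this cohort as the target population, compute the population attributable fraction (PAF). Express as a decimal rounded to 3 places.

PAF ≈ 0.233

p₁ = P(outcome | exposed) = 445/832 = 0.53486
p₀ = P(outcome | unexposed) = 744/3684 = 0.20195
Exposure prevalence π = 832/4516 = 0.18423; overall risk P(Y=1) = 0.26329.
Under exogeneity, PAF = [P(Y=1) − p₀]/P(Y=1).
PAF = (0.26329 − 0.20195) / 0.26329 ≈ 0.2329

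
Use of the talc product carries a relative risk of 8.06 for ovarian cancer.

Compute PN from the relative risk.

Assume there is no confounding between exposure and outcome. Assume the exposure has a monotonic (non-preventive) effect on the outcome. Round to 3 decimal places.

PN ≈ 0.876

Under exogeneity and monotonicity, PN = (RR − 1) / RR = 1 − 1/RR.
PN = (8.06 − 1) / 8.06 = 7.06 / 8.06 ≈ 0.8759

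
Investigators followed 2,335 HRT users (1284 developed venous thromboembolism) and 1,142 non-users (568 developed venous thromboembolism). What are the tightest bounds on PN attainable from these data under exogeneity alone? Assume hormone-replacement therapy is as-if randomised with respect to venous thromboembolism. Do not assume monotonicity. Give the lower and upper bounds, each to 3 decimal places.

p₁ = P(outcome | exposed) = 1284/2335 = 0.54989
p₀ = P(outcome | unexposed) = 568/1142 = 0.49737
Under exogeneity alone the bounds on PN are max{0,(p₁−p₀)/p₁} ≤ PN ≤ min{1,(1−p₀)/p₁}.
  lower = (p₁ − p₀)/p₁ = 0.05252 / 0.54989 ≈ 0.0955
  upper = min{1, (1 − p₀)/p₁} = 0.50263 / 0.54989 ≈ 0.9140

0.096 ≤ PN ≤ 0.914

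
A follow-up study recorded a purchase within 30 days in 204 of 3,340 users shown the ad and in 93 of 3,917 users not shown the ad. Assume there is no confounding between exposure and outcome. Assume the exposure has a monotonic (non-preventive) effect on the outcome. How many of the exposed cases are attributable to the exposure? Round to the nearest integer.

about 125 cases

p₁ = P(outcome | exposed) = 204/3340 = 0.061078
p₀ = P(outcome | unexposed) = 93/3917 = 0.023743
PN = (p₁ − p₀)/p₁ = (0.061078 − 0.023743) / 0.061078 ≈ 0.61127.
Attributable cases ≈ PN × (exposed cases) = 0.61127 × 204 ≈ 124.70.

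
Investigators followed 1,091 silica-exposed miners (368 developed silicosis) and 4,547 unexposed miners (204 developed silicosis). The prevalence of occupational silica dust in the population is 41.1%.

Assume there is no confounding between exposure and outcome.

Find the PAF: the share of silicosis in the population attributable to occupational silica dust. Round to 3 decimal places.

PAF ≈ 0.728

p₁ = P(outcome | exposed) = 368/1091 = 0.33731
p₀ = P(outcome | unexposed) = 204/4547 = 0.044865
Overall risk P(Y=1) = π·p₁ + (1−π)·p₀ = 0.411×0.33731 + 0.589×0.044865 = 0.16506.
Under exogeneity, PAF = [P(Y=1) − p₀] / P(Y=1).
PAF = (0.16506 − 0.044865) / 0.16506 ≈ 0.7282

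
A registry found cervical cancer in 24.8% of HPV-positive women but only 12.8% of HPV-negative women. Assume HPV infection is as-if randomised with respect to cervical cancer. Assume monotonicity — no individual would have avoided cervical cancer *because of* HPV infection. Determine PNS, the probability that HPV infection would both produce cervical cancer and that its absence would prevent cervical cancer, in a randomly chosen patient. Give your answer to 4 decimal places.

p₁ = 0.248, p₀ = 0.128.
Under exogeneity and monotonicity, PNS = p₁ − p₀.
PNS = 0.248 − 0.128 = 0.12

PNS ≈ 0.1200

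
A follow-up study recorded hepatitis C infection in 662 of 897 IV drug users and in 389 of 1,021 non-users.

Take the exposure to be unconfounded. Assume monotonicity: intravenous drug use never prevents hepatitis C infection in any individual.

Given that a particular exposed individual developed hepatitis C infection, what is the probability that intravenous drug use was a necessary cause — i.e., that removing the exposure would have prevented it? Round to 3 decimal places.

p₁ = P(outcome | exposed) = 662/897 = 0.73802
p₀ = P(outcome | unexposed) = 389/1021 = 0.381
Under exogeneity and monotonicity, PN = (p₁ − p₀) / p₁.
PN = (0.73802 − 0.381) / 0.73802 = 0.35702 / 0.73802 ≈ 0.4838

PN ≈ 0.484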